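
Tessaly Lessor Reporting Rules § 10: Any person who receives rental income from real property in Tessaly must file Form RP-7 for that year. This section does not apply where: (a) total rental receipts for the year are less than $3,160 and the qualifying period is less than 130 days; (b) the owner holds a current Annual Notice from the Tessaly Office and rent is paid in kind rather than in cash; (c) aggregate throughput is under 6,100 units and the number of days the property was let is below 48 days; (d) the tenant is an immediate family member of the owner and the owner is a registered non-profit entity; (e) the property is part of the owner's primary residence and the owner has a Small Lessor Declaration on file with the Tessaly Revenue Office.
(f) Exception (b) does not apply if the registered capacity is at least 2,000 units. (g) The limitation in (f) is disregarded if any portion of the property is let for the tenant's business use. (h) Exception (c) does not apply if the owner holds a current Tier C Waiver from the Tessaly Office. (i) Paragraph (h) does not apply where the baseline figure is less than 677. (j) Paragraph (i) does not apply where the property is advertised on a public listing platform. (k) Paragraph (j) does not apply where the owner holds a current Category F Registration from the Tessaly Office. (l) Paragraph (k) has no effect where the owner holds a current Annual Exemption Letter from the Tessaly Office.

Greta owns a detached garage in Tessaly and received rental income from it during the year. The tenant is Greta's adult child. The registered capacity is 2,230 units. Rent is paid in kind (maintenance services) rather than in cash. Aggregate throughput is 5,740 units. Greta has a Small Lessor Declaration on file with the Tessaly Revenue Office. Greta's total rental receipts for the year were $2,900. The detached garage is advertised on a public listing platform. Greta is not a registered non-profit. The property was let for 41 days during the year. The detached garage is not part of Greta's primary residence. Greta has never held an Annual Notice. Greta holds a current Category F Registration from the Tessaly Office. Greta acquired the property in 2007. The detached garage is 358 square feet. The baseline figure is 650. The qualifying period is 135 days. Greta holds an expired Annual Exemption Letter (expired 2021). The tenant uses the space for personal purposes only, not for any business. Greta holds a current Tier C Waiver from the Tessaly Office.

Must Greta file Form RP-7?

No — exception (c) applies; Greta is not required to file Form RP-7.

Exception (a) requires that the qualifying period is less than 130 days; but the qualifying period is 135 days, not less than 130 days, so (a) is unavailable.
Exception (b) fails — the Annual Notice is not current.
Exception (c): aggregate throughput is 5,740 units, under the 6,100 units limit; the number of days the property was let is 41 days, below the 48 days limit — every condition holds. Under paragraphs (h)–(l): (h) would limit (c) — a current Tier C Waiver is held — but (i) sets (h) aside: (i) operates against (h): the baseline figure is 650, less than the 677 limit. (j) is engaged (the property is publicly advertised), but yields to (k): (k) operates — a current Category F Registration is held. (l) is not engaged (the Annual Exemption Letter is not current), so (k) stands. So (c) applies.
Exception (d) does not apply: Greta is not a registered non-profit.
Exception (e) fails — the detached garage is not part of the primary residence.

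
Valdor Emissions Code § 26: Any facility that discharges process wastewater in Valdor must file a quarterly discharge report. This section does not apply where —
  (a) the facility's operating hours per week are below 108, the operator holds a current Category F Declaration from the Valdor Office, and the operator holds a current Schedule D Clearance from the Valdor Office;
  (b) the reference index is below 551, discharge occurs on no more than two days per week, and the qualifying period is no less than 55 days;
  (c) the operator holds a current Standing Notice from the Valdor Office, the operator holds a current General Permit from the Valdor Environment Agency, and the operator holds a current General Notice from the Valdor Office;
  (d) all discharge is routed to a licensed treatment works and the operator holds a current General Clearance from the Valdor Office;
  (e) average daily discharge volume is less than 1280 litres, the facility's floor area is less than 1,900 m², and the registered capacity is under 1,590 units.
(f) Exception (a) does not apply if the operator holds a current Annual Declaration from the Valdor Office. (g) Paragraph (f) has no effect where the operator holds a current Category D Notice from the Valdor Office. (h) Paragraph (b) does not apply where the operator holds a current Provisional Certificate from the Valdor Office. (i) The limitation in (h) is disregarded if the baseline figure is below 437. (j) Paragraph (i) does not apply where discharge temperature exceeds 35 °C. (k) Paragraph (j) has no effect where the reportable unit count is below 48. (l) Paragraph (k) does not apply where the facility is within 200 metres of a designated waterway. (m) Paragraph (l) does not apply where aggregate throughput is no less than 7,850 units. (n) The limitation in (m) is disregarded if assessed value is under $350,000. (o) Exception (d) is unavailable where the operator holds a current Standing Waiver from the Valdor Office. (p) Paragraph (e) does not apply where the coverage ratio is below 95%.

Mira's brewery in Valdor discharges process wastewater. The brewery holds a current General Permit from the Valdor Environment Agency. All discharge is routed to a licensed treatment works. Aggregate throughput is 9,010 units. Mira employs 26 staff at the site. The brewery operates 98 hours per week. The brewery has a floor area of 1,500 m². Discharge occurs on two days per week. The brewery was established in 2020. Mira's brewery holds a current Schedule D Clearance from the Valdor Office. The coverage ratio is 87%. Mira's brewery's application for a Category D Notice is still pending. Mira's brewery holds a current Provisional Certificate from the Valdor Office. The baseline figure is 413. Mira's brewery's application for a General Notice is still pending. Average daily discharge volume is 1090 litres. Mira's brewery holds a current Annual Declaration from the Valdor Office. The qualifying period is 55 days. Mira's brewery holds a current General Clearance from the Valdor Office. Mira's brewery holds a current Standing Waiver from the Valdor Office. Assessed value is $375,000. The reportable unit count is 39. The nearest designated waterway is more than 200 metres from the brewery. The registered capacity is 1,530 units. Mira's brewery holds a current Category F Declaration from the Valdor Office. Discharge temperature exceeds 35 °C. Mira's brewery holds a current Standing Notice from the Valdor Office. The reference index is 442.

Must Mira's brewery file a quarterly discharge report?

Exception (a): the facility's operating hours per week are 98, below the 108 limit; a current Category F Declaration is held; a current Schedule D Clearance is held — every condition holds. However, paragraphs (f)–(g) must be considered: (f) operates — a current Annual Declaration is held. (g), which would lift (f), is inapplicable — there is no Category D Notice in force. (a) is therefore removed.
Exception (b): the reference index is 442, below the 551 limit; discharge occurs on no more than two days per week; the qualifying period is 55 days, meeting the 55 days threshold — every condition holds. Considering the limiting provisions: (h) is engaged (a current Provisional Certificate is held), but is set aside by (i): (i) is triggered — the baseline figure is 413, below the 437 limit. (j) applies (discharge temperature exceeds 35 °C), but is overridden by (k): (k) is triggered — the reportable unit count is 39, below the 48 limit. (l) is not engaged (the brewery is more than 200 m from any designated waterway), so (k) stands. So (b) applies.
Exception (c) does not apply: there is no General Notice in force.
Exception (d) is satisfied on its face — discharge is routed to a licensed treatment works; a current General Clearance is held. But applying paragraph (o): (o) is triggered — a current Standing Waiver is held. So (d) is unavailable.
Exception (e)'s conditions are all satisfied: average daily discharge volume is 1090 litres, less than the 1280 litres limit; the facility's floor area is 1,500 m², less than the 1,900 m² limit; the registered capacity is 1,530 units, under the 1,590 units limit. But applying paragraph (p): (p) is engaged — the coverage ratio is 87%, below the 95% limit. Exception (e) does not apply.

No — exception (b) applies; Mira's brewery is not required to file a quarterly discharge report.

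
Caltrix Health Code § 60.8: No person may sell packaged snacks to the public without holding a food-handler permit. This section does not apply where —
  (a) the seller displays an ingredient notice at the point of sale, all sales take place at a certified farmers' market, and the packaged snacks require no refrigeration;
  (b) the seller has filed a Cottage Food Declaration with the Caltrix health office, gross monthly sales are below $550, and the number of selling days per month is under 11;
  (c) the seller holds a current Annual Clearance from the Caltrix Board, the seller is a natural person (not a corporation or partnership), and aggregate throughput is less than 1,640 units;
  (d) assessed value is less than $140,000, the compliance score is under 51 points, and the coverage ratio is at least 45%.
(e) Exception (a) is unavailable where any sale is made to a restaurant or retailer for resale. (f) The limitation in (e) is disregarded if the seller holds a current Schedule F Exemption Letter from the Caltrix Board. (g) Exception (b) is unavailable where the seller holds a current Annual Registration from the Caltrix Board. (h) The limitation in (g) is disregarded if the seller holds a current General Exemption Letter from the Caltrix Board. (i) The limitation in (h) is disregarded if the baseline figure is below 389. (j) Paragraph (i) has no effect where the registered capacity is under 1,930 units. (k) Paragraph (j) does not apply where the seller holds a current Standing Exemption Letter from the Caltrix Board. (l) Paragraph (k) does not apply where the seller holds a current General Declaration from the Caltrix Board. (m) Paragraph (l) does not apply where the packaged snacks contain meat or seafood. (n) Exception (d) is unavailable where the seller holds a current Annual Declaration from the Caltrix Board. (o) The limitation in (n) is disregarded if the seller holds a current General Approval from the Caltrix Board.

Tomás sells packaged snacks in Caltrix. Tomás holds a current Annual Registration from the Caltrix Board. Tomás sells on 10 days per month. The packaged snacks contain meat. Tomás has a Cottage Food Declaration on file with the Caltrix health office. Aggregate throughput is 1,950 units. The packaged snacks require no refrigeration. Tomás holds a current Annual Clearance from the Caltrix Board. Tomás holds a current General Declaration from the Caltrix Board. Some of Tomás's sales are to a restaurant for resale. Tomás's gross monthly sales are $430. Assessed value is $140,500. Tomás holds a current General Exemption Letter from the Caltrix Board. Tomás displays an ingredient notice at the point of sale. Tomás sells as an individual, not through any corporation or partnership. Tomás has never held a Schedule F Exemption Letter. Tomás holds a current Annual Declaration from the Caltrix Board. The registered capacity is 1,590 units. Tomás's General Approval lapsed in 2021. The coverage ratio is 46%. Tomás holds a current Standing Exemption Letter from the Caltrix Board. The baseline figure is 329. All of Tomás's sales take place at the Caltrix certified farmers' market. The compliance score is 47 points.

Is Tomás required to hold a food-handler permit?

Exception (a): an ingredient notice is displayed; all sales are at a certified farmers' market; the packaged snacks are shelf-stable — every condition holds. However, paragraphs (e)–(f) must be considered: (e) is triggered — some sales are to a restaurant for resale. (f), which would lift (e), is not triggered — the Schedule F Exemption Letter is not current. So (a) is unavailable.
Exception (b) is satisfied on its face — a Cottage Food Declaration is on file; gross monthly sales are $430, below the $550 limit; the number of selling days per month is 10, under the 11 limit. Turning to paragraphs (g)–(m): (g) is engaged — a current Annual Registration is held. (h) would limit (g) — a current General Exemption Letter is held — but (i) sets (h) aside: (i) is triggered — the baseline figure is 329, below the 389 limit. (j) is triggered (the registered capacity is 1,590 units, under the 1,930 units limit), but is itself disapplied by (k): (k) operates against (j): a current Standing Exemption Letter is held. (l) operates (a current General Declaration is held), but is overridden by (m): (m) is triggered — the packaged snacks contain meat. Exception (b) does not apply.
Exception (c) does not apply: aggregate throughput is 1,950 units, not less than 1,640 units.
Exception (d) requires that assessed value is less than $140,000; but assessed value is $140,500, not less than $140,000, so (d) is unavailable.
No exception is made out. Tomás falls within the general rule.

Yes — Tomás must hold a food-handler permit.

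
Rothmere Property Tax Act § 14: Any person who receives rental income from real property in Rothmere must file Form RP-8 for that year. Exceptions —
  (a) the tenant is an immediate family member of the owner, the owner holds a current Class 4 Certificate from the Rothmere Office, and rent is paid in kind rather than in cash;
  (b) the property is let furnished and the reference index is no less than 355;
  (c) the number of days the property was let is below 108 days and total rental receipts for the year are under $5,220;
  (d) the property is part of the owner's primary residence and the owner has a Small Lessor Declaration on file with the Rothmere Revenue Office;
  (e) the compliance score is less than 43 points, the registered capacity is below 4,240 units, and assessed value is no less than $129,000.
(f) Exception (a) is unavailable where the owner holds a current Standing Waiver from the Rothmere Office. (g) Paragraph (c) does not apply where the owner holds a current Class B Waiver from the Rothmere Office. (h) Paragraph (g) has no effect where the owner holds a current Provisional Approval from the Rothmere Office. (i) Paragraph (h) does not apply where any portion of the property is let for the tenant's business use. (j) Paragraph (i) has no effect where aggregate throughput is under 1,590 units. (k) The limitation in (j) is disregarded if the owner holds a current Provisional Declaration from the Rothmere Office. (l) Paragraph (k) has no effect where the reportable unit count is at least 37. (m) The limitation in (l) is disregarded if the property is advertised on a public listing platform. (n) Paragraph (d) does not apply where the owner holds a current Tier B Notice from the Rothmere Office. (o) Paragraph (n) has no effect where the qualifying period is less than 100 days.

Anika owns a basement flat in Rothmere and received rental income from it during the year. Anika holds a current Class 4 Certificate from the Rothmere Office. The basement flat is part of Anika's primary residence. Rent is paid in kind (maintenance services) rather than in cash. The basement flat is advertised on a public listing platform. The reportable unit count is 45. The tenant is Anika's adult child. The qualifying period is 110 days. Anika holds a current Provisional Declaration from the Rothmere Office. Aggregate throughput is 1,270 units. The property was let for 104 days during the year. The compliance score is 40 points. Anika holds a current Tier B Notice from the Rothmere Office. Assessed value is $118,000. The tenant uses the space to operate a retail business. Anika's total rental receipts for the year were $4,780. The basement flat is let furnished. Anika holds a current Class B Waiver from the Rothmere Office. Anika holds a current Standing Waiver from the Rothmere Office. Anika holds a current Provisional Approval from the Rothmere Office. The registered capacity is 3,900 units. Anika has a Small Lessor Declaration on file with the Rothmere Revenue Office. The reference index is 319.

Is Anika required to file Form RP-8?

All of (a)'s requirements are met (the tenant is an immediate family member; a current Class 4 Certificate is held; rent is paid in kind). However, paragraph (f) must be considered: (f) applies — a current Standing Waiver is held. Exception (a) does not apply.
Exception (b) does not apply: the reference index is 319, short of 355.
Exception (c) is satisfied on its face — the number of days the property was let is 104 days, below the 108 days limit; total rental receipts for the year are $4,780, under the $5,220 limit. However, paragraphs (g)–(m) must be considered: (g) operates against (c): a current Class B Waiver is held. (h) would limit (g) — a current Provisional Approval is held — but (i) sets (h) aside: (i) operates against (h): the space is let for business use. (j) would limit (i) — aggregate throughput is 1,270 units, under the 1,590 units limit — but (k) sets (j) aside: (k) operates against (j): a current Provisional Declaration is held. (l) would limit (k) — the reportable unit count is 45, meeting the 37 threshold — but (m) sets (l) aside: (m) is triggered — the property is publicly advertised. So (c) is unavailable.
All of (d)'s requirements are met (the basement flat is part of the primary residence; a Small Lessor Declaration is on file). But applying paragraphs (n)–(o): (n) operates against (d): a current Tier B Notice is held. (o), which would lift (n), is not engaged — the qualifying period is 110 days, not less than 100 days. So (d) is unavailable.
Exception (e) fails — assessed value is $118,000, short of $129,000.
No exception applies. The general rule governs.

Yes — Anika must file Form RP-8.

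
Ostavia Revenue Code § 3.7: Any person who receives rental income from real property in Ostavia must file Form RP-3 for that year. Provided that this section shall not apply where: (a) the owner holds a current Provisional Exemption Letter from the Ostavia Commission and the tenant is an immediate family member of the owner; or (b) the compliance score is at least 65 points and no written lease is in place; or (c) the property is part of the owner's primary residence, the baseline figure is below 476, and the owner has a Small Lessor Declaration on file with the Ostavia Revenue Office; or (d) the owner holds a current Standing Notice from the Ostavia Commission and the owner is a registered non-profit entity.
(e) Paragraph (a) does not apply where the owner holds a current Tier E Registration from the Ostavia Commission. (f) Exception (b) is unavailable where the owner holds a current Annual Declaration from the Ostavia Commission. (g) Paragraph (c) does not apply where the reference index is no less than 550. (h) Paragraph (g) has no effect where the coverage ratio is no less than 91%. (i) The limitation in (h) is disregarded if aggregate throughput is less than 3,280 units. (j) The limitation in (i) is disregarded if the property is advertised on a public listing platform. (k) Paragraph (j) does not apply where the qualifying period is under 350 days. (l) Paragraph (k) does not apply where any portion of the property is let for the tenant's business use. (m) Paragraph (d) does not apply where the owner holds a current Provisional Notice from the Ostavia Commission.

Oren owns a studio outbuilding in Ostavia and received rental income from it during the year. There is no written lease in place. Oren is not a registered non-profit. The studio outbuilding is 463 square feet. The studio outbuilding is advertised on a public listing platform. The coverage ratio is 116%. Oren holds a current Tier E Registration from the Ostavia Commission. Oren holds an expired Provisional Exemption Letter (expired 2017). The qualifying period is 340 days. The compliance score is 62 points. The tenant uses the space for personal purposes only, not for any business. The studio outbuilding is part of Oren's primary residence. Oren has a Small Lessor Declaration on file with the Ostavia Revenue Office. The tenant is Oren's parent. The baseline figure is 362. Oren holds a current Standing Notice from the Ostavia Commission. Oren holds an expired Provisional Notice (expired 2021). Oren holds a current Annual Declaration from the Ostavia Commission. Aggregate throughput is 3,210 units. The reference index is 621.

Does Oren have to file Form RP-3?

Exception (a) fails — the Provisional Exemption Letter is not current.
Exception (b) requires that the compliance score is at least 65 points; but the compliance score is 62 points, short of 65 points, so (b) is unavailable.
Exception (c) is satisfied on its face — the studio outbuilding is part of the primary residence; the baseline figure is 362, below the 476 limit; a Small Lessor Declaration is on file. But applying paragraphs (g)–(l): (g) applies — the reference index is 621, meeting the 550 threshold. (h) applies (the coverage ratio is 116%, meeting the 91% threshold), but is overridden by (i): (i) applies — aggregate throughput is 3,210 units, less than the 3,280 units limit. (j) would limit (i) — the property is publicly advertised — but (k) sets (j) aside: (k) operates — the qualifying period is 340 days, under the 350 days limit. (l), which would lift (k), is not triggered — the space is used for personal purposes only. Exception (c) does not apply.
Exception (d) requires that the owner is a registered non-profit entity; but Oren is not a registered non-profit, so (d) is unavailable.
No exception applies. The general rule governs.

Yes — Oren must file Form RP-3.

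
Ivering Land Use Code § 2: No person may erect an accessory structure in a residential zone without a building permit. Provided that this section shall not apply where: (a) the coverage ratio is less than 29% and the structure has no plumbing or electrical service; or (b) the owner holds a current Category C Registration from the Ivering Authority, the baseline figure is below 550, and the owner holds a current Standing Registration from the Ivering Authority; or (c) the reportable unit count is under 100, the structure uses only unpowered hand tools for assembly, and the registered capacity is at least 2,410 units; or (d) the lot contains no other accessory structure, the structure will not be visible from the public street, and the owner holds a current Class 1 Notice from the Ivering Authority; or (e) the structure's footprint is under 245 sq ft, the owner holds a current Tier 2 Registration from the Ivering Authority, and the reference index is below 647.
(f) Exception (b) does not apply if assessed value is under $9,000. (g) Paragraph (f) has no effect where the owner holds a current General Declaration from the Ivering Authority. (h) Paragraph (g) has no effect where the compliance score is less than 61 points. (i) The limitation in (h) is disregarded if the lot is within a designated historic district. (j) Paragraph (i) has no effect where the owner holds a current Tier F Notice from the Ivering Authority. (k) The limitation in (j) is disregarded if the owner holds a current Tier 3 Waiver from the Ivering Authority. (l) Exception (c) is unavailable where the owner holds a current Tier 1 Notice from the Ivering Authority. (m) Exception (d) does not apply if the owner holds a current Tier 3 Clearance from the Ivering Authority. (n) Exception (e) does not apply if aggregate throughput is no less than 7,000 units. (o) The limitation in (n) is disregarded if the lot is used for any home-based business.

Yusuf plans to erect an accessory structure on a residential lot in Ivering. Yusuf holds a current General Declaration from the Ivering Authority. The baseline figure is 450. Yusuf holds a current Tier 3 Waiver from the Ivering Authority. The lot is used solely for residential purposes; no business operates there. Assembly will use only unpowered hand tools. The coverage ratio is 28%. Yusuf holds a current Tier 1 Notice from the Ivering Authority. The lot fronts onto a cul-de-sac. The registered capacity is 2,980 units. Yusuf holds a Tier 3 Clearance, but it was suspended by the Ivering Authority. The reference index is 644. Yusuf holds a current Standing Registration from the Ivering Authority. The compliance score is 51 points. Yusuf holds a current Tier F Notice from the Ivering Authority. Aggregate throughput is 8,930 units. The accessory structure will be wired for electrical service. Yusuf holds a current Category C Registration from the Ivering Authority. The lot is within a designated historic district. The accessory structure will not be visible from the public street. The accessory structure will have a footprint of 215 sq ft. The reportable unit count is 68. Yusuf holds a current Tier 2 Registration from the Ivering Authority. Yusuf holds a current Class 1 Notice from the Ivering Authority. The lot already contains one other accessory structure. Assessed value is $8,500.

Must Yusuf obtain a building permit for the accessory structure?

Exception (a) requires that the structure has no plumbing or electrical service; but electrical service is planned, so (a) is unavailable.
Exception (b)'s conditions are all satisfied: a current Category C Registration is held; the baseline figure is 450, below the 550 limit; a current Standing Registration is held. Applying paragraphs (f)–(k): (f) operates (assessed value is $8,500, under the $9,000 limit), but is overridden by (g): (g) is engaged — a current General Declaration is held. (h) would limit (g) — the compliance score is 51 points, less than the 61 points limit — but (i) sets (h) aside: (i) applies — the lot is in a historic district. (j) is triggered (a current Tier F Notice is held), but is set aside by (k): (k) operates against (j): a current Tier 3 Waiver is held. Exception (b) stands.
All of (c)'s requirements are met (the reportable unit count is 68, under the 100 limit; assembly uses only hand tools; the registered capacity is 2,980 units, meeting the 2,410 units threshold). However, paragraph (l) must be considered: (l) operates against (c): a current Tier 1 Notice is held. So (c) is unavailable.
Exception (d) requires that the lot contains no other accessory structure; but the lot already has another accessory structure, so (d) is unavailable.
Exception (e)'s conditions are all satisfied: the structure's footprint is 215 sq ft, under the 245 sq ft limit; a current Tier 2 Registration is held; the reference index is 644, below the 647 limit. But applying paragraphs (n)–(o): (n) operates against (e): aggregate throughput is 8,930 units, meeting the 7,000 units threshold. (o) is inapplicable (the lot is solely residential), so (n) stands. So (e) is unavailable.

No — exception (b) applies; Yusuf does not need a building permit.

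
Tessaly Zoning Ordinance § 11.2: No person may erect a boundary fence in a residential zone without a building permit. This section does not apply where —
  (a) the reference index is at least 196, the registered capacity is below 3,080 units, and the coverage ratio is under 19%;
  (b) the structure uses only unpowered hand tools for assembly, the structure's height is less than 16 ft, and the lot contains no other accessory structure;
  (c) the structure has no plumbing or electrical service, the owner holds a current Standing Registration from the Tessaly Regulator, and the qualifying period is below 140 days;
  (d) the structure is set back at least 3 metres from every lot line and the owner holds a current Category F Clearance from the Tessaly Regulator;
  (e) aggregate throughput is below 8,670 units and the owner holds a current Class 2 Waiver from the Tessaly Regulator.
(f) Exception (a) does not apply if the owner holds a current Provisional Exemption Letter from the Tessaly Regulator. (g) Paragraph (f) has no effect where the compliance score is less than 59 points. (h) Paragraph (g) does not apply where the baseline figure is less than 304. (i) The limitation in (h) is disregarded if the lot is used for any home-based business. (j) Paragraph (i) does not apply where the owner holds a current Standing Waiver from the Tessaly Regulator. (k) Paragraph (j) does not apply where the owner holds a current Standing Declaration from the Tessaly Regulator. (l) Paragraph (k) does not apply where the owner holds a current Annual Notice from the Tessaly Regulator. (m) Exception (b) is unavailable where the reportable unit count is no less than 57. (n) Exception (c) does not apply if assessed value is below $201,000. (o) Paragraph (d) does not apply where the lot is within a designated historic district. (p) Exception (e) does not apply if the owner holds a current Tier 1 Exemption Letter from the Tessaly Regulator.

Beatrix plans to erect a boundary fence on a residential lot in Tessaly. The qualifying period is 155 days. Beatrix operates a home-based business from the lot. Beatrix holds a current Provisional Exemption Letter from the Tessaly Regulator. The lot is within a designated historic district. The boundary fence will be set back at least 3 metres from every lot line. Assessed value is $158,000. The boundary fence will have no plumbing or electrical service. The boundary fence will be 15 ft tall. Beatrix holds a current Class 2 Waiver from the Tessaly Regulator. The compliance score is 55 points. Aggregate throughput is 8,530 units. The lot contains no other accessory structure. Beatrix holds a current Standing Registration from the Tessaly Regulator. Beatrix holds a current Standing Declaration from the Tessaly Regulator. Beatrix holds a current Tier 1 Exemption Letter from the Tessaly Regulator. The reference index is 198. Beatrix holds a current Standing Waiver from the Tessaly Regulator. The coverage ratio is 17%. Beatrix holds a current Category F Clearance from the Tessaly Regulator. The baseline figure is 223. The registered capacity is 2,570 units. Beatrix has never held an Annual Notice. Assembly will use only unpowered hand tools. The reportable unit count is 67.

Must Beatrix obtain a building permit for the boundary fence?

Exception (a): the reference index is 198, meeting the 196 threshold; the registered capacity is 2,570 units, below the 3,080 units limit; the coverage ratio is 17%, under the 19% limit — every condition holds. Considering the limiting provisions: (f) is triggered (a current Provisional Exemption Letter is held), but is overridden by (g): (g) is triggered — the compliance score is 55 points, less than the 59 points limit. (h) would limit (g) — the baseline figure is 223, less than the 304 limit — but (i) sets (h) aside: (i) applies — a home-based business operates on the lot. (j) would limit (i) — a current Standing Waiver is held — but (k) sets (j) aside: (k) operates against (j): a current Standing Declaration is held. (l), which would lift (k), is inapplicable — no current Annual Notice is held. (a) remains available.
All of (b)'s requirements are met (assembly uses only hand tools; the structure's height is 15 ft, less than the 16 ft limit; the lot has no other accessory structure). But: (m) operates against (b): the reportable unit count is 67, meeting the 57 threshold. So (b) is unavailable.
Exception (c) does not apply: the qualifying period is 155 days, not below 140 days.
Exception (d) is satisfied on its face — the setback is at least 3 m on every side; a current Category F Clearance is held. Turning to paragraph (o): (o) applies — the lot is in a historic district. Exception (d) does not apply.
Exception (e)'s conditions are all satisfied: aggregate throughput is 8,530 units, below the 8,670 units limit; a current Class 2 Waiver is held. Turning to paragraph (p): (p) operates — a current Tier 1 Exemption Letter is held. (e) is therefore removed.

No — exception (a) applies; Beatrix does not need a building permit.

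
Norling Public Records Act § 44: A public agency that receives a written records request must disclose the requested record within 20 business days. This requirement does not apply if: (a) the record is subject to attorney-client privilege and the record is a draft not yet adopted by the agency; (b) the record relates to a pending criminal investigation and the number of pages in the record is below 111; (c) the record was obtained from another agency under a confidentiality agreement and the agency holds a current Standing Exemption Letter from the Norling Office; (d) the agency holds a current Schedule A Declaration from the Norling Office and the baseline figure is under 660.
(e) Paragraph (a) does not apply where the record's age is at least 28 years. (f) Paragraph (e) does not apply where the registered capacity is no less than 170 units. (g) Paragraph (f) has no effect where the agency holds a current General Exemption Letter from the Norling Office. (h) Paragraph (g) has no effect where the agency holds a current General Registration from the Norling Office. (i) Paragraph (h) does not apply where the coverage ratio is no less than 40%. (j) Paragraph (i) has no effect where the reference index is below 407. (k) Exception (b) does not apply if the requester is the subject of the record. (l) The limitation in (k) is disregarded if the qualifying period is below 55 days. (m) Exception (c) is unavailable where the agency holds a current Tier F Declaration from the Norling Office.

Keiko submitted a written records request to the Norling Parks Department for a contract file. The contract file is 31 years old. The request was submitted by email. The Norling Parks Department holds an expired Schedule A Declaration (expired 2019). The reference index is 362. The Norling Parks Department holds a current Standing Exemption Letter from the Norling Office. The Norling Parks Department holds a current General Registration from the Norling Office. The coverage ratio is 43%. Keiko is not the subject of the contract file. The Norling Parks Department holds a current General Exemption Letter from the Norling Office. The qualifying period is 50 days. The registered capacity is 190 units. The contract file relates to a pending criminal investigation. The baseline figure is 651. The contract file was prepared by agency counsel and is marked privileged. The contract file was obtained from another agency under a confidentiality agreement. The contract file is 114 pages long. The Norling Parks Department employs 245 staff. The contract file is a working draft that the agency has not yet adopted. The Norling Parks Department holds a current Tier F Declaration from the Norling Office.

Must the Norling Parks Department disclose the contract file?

All of (a)'s requirements are met (the contract file is privileged; the contract file is an unadopted draft). As to paragraphs (e)–(j): (e) would limit (a) — the record's age is 31 years, meeting the 28 years threshold — but (f) sets (e) aside: (f) operates against (e): the registered capacity is 190 units, meeting the 170 units threshold. (g) applies (a current General Exemption Letter is held), but is set aside by (h): (h) operates against (g): a current General Registration is held. (i) applies (the coverage ratio is 43%, meeting the 40% threshold), but is set aside by (j): (j) operates against (i): the reference index is 362, below the 407 limit. Exception (a) stands.
Exception (b) fails — the number of pages in the record is 114, not below 111.
Exception (c): the contract file was obtained under a confidentiality agreement; a current Standing Exemption Letter is held — every condition holds. But: (m) applies — a current Tier F Declaration is held. (c) is therefore removed.
Exception (d) fails — the Schedule A Declaration is not current.

No — exception (a) applies; the Norling Parks Department is not required to disclose the contract file.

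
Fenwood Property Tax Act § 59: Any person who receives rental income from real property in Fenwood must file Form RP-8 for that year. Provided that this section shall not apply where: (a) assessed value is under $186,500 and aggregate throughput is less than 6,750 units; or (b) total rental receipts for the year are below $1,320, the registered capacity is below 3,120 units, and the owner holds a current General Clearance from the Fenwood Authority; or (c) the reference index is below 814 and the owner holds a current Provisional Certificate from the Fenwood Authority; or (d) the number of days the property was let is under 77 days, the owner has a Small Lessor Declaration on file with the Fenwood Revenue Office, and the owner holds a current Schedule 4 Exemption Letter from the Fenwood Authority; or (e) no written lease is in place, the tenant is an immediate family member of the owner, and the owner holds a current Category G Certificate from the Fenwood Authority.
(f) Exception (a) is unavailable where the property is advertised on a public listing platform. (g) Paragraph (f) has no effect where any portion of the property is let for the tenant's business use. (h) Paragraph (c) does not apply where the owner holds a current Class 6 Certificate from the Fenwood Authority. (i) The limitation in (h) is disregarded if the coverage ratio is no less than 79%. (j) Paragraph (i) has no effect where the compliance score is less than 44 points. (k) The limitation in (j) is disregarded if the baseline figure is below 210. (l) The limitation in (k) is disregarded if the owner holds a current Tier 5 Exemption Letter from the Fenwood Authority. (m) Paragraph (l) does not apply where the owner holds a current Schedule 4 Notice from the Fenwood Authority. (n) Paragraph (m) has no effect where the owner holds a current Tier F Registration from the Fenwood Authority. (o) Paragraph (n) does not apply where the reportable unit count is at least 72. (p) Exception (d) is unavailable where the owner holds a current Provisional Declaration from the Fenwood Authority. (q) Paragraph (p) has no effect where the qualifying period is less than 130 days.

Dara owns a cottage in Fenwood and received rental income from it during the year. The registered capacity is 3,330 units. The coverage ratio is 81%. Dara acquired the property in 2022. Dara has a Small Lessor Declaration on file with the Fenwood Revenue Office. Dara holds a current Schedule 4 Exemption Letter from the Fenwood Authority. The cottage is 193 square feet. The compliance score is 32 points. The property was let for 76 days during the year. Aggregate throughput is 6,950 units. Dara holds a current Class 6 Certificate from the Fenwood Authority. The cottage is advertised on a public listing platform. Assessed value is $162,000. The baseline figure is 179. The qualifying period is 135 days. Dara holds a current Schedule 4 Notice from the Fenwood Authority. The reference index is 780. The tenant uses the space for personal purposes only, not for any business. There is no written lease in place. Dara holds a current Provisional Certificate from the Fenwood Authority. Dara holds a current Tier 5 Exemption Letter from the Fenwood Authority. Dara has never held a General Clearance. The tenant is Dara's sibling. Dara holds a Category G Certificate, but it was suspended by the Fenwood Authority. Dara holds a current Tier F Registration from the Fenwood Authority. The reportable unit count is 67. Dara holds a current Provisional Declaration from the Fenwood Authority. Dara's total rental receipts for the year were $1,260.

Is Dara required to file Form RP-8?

Yes — Dara must file Form RP-8.

Exception (a) fails — aggregate throughput is 6,950 units, not less than 6,750 units.
Exception (b) requires that the registered capacity is below 3,120 units; but the registered capacity is 3,330 units, not below 3,120 units, so (b) is unavailable.
Exception (c)'s conditions are all satisfied: the reference index is 780, below the 814 limit; a current Provisional Certificate is held. Turning to paragraphs (h)–(o): (h) operates — a current Class 6 Certificate is held. (i) would limit (h) — the coverage ratio is 81%, meeting the 79% threshold — but (j) sets (i) aside: (j) operates against (i): the compliance score is 32 points, less than the 44 points limit. (k) operates (the baseline figure is 179, below the 210 limit), but is itself disapplied by (l): (l) operates against (k): a current Tier 5 Exemption Letter is held. (m) would limit (l) — a current Schedule 4 Notice is held — but (n) sets (m) aside: (n) operates against (m): a current Tier F Registration is held. (o), which would lift (n), does not operate here — the reportable unit count is 67, short of 72. So (c) is unavailable.
Exception (d)'s conditions are all satisfied: the number of days the property was let is 76 days, under the 77 days limit; a Small Lessor Declaration is on file; a current Schedule 4 Exemption Letter is held. But applying paragraphs (p)–(q): (p) operates against (d): a current Provisional Declaration is held. (q) is inapplicable (the qualifying period is 135 days, not less than 130 days), so (p) stands. So (d) is unavailable.
Exception (e) does not apply: no current Category G Certificate is held.
No exception is made out. Dara falls within the general rule.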